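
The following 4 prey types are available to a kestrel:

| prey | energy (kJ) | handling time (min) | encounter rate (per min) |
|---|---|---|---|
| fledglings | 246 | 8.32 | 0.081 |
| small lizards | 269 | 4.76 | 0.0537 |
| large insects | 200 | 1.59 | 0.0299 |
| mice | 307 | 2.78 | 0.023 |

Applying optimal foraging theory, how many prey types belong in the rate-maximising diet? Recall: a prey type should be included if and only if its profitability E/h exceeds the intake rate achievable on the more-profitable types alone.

Profitabilities (E/h, kJ/min): large insects 126, mice 110, small lizards 56.5, fledglings 29.6. Add prey in this order while the next type's profitability exceeds the intake rate on those already taken.
Rate on top 1: 5.709. mice: 110 > 5.709 → include.
Rate on top 2: 11.73. small lizards: 56.5 > 11.73 → include.
Rate on top 3: 20.11. fledglings: 29.6 > 20.11 → include.
Optimal diet: large insects, mice, small lizards, fledglings — 4 of 4 types.

4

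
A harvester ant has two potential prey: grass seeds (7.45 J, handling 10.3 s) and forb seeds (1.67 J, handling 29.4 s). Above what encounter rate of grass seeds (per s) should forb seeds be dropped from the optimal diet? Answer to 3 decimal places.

Drop forb seeds once their profitability E₂/h₂ falls below the rate achievable on grass seeds alone: E₂/h₂ = λE₁/(1 + λh₁).
Solve for λ: λE₁h₂ = E₂(1 + λh₁) → λ(E₁h₂ − E₂h₁) = E₂ → λ = E₂/(E₁h₂ − E₂h₁).
λ = 1.67/(7.45×29.4 − 1.67×10.3) = 1.67/201.8 = 0.008274 per s.

0.008 per s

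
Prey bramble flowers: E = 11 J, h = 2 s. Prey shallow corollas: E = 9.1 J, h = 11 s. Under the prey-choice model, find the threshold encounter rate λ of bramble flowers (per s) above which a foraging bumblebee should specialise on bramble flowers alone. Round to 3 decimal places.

0.089 per s

The zero-one rule: include shallow corollas iff E₂/h₂ > λE₁/(1+λh₁). Equality gives the switch point.
λE₁h₂ = E₂ + λE₂h₁ ⇒ λ = E₂/(E₁h₂ − E₂h₁) = 9.1/(121 − 18.2) = 0.08852 per s.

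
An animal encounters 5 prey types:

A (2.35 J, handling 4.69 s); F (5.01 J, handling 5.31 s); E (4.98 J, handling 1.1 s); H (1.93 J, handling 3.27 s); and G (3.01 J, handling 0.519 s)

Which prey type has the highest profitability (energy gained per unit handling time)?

G

Profitability E/h (J/s): A = 2.35/4.69 = 0.501, F = 5.01/5.31 = 0.944, E = 4.98/1.1 = 4.53, H = 1.93/3.27 = 0.59, G = 3.01/0.519 = 5.8.
Ranked: G > E > F > H > A.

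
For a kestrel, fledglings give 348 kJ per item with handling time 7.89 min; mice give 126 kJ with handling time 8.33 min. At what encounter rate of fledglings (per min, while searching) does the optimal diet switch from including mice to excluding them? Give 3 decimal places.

At the threshold, the rate on fledglings alone equals the profitability of mice: λ·348/(1 + λ·7.89) = 126/8.33 = 15.13.
Rearranging, λ(348 − 15.13×7.89) = 15.13, so λ = 15.13/228.7 = 0.06615 per min.

0.066 per min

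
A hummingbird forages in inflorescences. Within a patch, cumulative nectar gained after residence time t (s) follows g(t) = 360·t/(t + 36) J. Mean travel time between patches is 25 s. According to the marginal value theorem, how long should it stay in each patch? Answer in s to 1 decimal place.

By the marginal value theorem, leave when the instantaneous gain rate g'(t) equals the habitat-wide average g(t)/(T + t).
g'(t) = 360·36/(t + 36)². Setting 360·36/(t+36)² = 360t/[(t+36)(25+t)] gives 36(25+t) = t(t+36), so t² = 36×25 = 900.
t* = √900 = 30 s.

30.0 s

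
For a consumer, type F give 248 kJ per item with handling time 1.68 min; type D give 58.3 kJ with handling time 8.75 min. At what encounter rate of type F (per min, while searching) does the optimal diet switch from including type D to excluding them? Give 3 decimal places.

0.028 per min

At the threshold, the rate on type F alone equals the profitability of type D: λ·248/(1 + λ·1.68) = 58.3/8.75 = 6.663.
Rearranging, λ(248 − 6.663×1.68) = 6.663, so λ = 6.663/236.8 = 0.02814 per min.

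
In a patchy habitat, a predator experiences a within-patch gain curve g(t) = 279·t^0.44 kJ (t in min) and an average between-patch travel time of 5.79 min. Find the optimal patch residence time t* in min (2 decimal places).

By the marginal value theorem, leave when the instantaneous gain rate g'(t) equals the habitat-wide average g(t)/(T + t).
g'(t) = 0.44·279·t^-0.56. Setting 0.44·279·t^-0.56 = 279·t^0.44/(5.79+t) gives 0.44(5.79+t) = t, so 0.56·t = 0.44×5.79.
t* = 0.44×5.79/0.56 = 4.549 min.

4.55 min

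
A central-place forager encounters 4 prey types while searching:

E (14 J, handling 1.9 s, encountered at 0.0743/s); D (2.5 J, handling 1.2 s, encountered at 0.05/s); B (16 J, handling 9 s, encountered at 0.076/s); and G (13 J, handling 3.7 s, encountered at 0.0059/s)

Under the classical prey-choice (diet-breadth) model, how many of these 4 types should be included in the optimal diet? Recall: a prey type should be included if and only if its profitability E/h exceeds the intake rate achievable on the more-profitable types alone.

Rank by E/h (J/s): E 7.37, G 3.51, D 2.08, B 1.78. Include each in turn until the next type's E/h falls below the running intake rate.
Rate on top 1: 0.9115. G: 3.51 > 0.9115 → include.
Rate on top 2: 0.9604. D: 2.08 > 0.9604 → include.
Rate on top 3: 1.015. B: 1.78 > 1.015 → include.
Optimal diet: E, G, D, B — 4 of 4 types.

4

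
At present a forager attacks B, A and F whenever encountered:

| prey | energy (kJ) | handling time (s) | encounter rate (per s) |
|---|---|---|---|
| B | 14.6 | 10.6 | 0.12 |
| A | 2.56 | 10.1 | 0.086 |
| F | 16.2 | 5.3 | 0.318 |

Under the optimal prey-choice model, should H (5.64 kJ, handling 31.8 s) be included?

No

Intake rate on the current diet: R = (0.12×14.6 + 0.086×2.56 + 0.318×16.2) / (1 + 0.12×10.6 + 0.086×10.1 + 0.318×5.3) = 7.124/4.826 = 1.476 kJ/s.
Profitability of H: 5.64/31.8 = 0.1774 kJ/s.
0.1774 < 1.476, so adding H would lower the average — exclude it.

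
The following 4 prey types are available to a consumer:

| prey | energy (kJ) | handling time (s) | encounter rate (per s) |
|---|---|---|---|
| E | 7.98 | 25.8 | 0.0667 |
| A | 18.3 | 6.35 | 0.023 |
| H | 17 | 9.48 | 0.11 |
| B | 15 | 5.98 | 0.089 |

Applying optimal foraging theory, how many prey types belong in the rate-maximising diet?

Rank by E/h (kJ/s): A 2.88, B 2.51, H 1.79, E 0.309. Include each in turn until the next type's E/h falls below the running intake rate.
Rate on top 1: 0.3673. B: 2.51 > 0.3673 → include.
Rate on top 2: 1.046. H: 1.79 > 1.046 → include.
Rate on top 3: 1.333. E: 0.309 < 1.333 → exclude; stop.
Optimal diet: A, B, H — 3 of 4 types.

3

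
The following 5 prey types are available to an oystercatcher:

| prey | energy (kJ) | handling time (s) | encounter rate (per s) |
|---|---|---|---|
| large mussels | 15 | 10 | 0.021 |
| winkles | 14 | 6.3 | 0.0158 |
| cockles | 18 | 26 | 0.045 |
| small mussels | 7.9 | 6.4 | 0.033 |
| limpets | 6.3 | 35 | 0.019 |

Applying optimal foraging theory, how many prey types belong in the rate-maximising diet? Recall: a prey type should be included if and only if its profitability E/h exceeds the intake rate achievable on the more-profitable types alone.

4

Profitabilities (E/h, kJ/s): winkles 2.22, large mussels 1.5, small mussels 1.23, cockles 0.692, limpets 0.18. Add prey in this order while the next type's profitability exceeds the intake rate on those already taken.
Rate on top 1: 0.2012. large mussels: 1.5 > 0.2012 → include.
Rate on top 2: 0.4095. small mussels: 1.23 > 0.4095 → include.
Rate on top 3: 0.524. cockles: 0.692 > 0.524 → include.
Rate on top 4: 0.5972. limpets: 0.18 < 0.5972 → exclude; stop.
Optimal diet: winkles, large mussels, small mussels, cockles — 4 of 5 types.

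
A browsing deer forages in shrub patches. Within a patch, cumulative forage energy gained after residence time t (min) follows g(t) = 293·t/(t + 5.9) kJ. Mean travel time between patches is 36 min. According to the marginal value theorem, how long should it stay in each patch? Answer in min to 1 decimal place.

Maximise g(t)/(T+t): set derivative to zero → g'(t)(T+t) = g(t).
g'(t) = 293·5.9/(t + 5.9)². Setting 293·5.9/(t+5.9)² = 293t/[(t+5.9)(36+t)] gives 5.9(36+t) = t(t+5.9), so t² = 5.9×36 = 212.4.
t* = √212.4 = 14.57 min.

14.6 min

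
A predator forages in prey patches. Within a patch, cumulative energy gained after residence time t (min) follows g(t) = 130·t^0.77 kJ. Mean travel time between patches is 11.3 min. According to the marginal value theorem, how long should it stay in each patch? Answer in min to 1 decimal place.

Optimal t* satisfies g'(t*) = g(t*)/(T + t*).
g'(t) = 0.77·130·t^-0.23. Setting 0.77·130·t^-0.23 = 130·t^0.77/(11.3+t) gives 0.77(11.3+t) = t, so 0.23·t = 0.77×11.3.
t* = 0.77×11.3/0.23 = 37.83 min.

37.8 min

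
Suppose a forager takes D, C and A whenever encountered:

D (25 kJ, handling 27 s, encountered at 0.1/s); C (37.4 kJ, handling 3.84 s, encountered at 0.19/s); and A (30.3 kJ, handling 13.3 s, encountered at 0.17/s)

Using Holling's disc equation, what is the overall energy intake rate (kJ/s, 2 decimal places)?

2.21 kJ/s

Energy encountered per unit search time: 0.1×25 + 0.19×37.4 + 0.17×30.3 = 14.76 kJ/s.
Handling time per unit search time: 0.1×27 + 0.19×3.84 + 0.17×13.3 = 5.691.
Rate = 14.76/(1 + 5.691) = 2.206 kJ/s.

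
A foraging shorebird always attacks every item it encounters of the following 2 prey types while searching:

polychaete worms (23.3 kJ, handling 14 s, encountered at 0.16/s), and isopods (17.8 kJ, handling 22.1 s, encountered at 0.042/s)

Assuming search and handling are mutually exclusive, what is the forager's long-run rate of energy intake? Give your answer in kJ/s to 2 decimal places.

1.07 kJ/s

R = (0.16×23.3 + 0.042×17.8) / (1 + 0.16×14 + 0.042×22.1) = 4.476/4.168 = 1.074 kJ/s.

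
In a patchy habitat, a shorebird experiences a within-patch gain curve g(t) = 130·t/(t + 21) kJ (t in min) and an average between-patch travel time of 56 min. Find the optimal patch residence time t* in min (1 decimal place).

34.3 min

Optimal t* satisfies g'(t*) = g(t*)/(T + t*).
g'(t) = 130·21/(t + 21)². Setting 130·21/(t+21)² = 130t/[(t+21)(56+t)] gives 21(56+t) = t(t+21), so t² = 21×56 = 1176.
t* = √1176 = 34.29 min.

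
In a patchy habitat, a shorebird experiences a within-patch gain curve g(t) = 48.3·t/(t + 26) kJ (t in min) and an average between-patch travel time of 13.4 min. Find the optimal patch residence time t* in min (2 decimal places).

18.67 min

Maximise g(t)/(T+t): set derivative to zero → g'(t)(T+t) = g(t).
g'(t) = 48.3·26/(t + 26)². Setting 48.3·26/(t+26)² = 48.3t/[(t+26)(13.4+t)] gives 26(13.4+t) = t(t+26), so t² = 26×13.4 = 348.4.
t* = √348.4 = 18.67 min.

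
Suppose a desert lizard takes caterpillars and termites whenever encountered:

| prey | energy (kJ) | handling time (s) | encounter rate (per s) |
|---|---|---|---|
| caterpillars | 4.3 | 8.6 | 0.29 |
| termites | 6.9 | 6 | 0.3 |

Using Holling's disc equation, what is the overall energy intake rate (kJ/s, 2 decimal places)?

Energy encountered per unit search time: 0.29×4.3 + 0.3×6.9 = 3.317 kJ/s.
Handling time per unit search time: 0.29×8.6 + 0.3×6 = 4.294.
Rate = 3.317/(1 + 4.294) = 0.6266 kJ/s.

0.63 kJ/s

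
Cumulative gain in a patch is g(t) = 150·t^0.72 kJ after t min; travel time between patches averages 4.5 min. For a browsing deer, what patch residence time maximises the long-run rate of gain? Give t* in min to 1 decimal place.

11.6 min

By the marginal value theorem, leave when the instantaneous gain rate g'(t) equals the habitat-wide average g(t)/(T + t).
g'(t) = 0.72·150·t^-0.28. Setting 0.72·150·t^-0.28 = 150·t^0.72/(4.5+t) gives 0.72(4.5+t) = t, so 0.28·t = 0.72×4.5.
t* = 0.72×4.5/0.28 = 11.57 min.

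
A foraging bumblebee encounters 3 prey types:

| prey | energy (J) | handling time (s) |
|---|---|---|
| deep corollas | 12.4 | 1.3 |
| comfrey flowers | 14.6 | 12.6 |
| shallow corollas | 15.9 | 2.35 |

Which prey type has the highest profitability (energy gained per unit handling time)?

Profitability E/h (J/s): deep corollas = 12.4/1.3 = 9.54, comfrey flowers = 14.6/12.6 = 1.16, shallow corollas = 15.9/2.35 = 6.77.
Ranked: deep corollas > shallow corollas > comfrey flowers.

deep corollas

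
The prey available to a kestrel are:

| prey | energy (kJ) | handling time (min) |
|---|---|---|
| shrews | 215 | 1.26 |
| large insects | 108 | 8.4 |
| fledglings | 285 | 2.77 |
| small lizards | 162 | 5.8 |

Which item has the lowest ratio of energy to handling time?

large insects

Profitability E/h (kJ/min): shrews = 215/1.26 = 171, large insects = 108/8.4 = 12.9, fledglings = 285/2.77 = 103, small lizards = 162/5.8 = 27.9.
Ranked: shrews > fledglings > small lizards > large insects.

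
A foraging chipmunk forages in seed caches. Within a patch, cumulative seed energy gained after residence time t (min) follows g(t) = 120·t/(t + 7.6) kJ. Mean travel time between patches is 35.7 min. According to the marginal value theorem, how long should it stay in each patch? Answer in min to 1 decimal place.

16.5 min

Optimal t* satisfies g'(t*) = g(t*)/(T + t*).
g'(t) = 120·7.6/(t + 7.6)². Setting 120·7.6/(t+7.6)² = 120t/[(t+7.6)(35.7+t)] gives 7.6(35.7+t) = t(t+7.6), so t² = 7.6×35.7 = 271.3.
t* = √271.3 = 16.47 min.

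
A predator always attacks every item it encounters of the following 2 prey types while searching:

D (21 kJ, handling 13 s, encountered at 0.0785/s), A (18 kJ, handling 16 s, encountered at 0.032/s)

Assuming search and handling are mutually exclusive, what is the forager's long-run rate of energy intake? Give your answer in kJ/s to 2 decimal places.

R = Σλ_iE_i / (1 + Σλ_ih_i)
Numerator: 0.0785×21 + 0.032×18 = 2.224
Denominator: 1 + 0.0785×13 + 0.032×16 = 2.532
R = 2.224/2.532 = 0.8784 kJ/s

0.88 kJ/s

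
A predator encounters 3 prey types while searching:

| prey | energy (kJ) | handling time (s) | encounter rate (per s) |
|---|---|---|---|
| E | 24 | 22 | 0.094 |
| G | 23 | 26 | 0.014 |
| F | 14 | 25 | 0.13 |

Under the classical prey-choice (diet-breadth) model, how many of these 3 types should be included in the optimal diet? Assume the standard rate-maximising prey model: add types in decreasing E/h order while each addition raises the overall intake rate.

E/h in descending order: E 1.09, G 0.885, F 0.56 kJ/s. The optimal diet is the largest prefix of this list for which every included type satisfies E_i/h_i > R on the types above it.
Rate on top 1: 0.7353. G: 0.885 > 0.7353 → include.
Rate on top 2: 0.7512. F: 0.56 < 0.7512 → exclude; stop.
Optimal diet: E, G — 2 of 3 types.

2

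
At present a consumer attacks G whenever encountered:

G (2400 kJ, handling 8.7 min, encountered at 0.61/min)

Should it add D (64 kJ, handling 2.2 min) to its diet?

No

Current rate: (0.61×2400)/(1 + 0.61×8.7) = 232.1 kJ/min.
D: E/h = 64/2.2 = 29.09 kJ/min.
Since 29.09 < R, time spent handling D is better spent searching.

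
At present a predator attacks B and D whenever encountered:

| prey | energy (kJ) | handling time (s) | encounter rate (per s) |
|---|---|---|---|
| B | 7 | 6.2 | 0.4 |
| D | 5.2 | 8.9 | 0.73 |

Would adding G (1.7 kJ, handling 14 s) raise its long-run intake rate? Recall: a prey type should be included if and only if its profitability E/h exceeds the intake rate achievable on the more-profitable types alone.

No

Intake rate on the current diet: R = (0.4×7 + 0.73×5.2) / (1 + 0.4×6.2 + 0.73×8.9) = 6.596/9.977 = 0.6611 kJ/s.
Profitability of G: 1.7/14 = 0.1214 kJ/s.
0.1214 < 0.6611, so adding G would lower the average — exclude it.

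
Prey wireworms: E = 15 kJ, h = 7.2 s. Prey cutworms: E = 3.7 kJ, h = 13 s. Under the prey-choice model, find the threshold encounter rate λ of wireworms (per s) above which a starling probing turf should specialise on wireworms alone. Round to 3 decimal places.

0.022 per s

Drop cutworms once their profitability E₂/h₂ falls below the rate achievable on wireworms alone: E₂/h₂ = λE₁/(1 + λh₁).
Solve for λ: λE₁h₂ = E₂(1 + λh₁) → λ(E₁h₂ − E₂h₁) = E₂ → λ = E₂/(E₁h₂ − E₂h₁).
λ = 3.7/(15×13 − 3.7×7.2) = 3.7/168.4 = 0.02198 per s.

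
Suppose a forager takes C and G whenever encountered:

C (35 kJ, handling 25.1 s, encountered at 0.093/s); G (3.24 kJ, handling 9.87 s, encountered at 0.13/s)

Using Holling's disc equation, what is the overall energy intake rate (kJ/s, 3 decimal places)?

0.796 kJ/s

Energy encountered per unit search time: 0.093×35 + 0.13×3.24 = 3.676 kJ/s.
Handling time per unit search time: 0.093×25.1 + 0.13×9.87 = 3.617.
Rate = 3.676/(1 + 3.617) = 0.7962 kJ/s.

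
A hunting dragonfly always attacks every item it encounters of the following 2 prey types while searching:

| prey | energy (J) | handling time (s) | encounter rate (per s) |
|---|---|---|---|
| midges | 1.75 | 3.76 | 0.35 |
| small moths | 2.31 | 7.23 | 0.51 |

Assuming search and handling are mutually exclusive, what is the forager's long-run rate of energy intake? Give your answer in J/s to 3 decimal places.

0.298 J/s

Energy encountered per unit search time: 0.35×1.75 + 0.51×2.31 = 1.791 J/s.
Handling time per unit search time: 0.35×3.76 + 0.51×7.23 = 5.003.
Rate = 1.791/(1 + 5.003) = 0.2983 J/s.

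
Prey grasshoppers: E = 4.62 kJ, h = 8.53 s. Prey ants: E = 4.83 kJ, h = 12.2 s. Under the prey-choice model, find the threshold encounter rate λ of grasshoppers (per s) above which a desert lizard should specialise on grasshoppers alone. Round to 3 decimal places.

0.319 per s

Drop ants once their profitability E₂/h₂ falls below the rate achievable on grasshoppers alone: E₂/h₂ = λE₁/(1 + λh₁).
Solve for λ: λE₁h₂ = E₂(1 + λh₁) → λ(E₁h₂ − E₂h₁) = E₂ → λ = E₂/(E₁h₂ − E₂h₁).
λ = 4.83/(4.62×12.2 − 4.83×8.53) = 4.83/15.16 = 0.3185 per s.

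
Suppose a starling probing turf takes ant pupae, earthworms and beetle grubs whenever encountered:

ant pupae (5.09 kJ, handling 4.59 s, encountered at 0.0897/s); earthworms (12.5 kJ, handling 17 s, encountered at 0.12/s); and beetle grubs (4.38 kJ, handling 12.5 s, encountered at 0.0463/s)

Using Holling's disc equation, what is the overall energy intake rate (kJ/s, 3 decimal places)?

0.536 kJ/s

R = (0.0897×5.09 + 0.12×12.5 + 0.0463×4.38) / (1 + 0.0897×4.59 + 0.12×17 + 0.0463×12.5) = 2.159/4.03 = 0.5358 kJ/s.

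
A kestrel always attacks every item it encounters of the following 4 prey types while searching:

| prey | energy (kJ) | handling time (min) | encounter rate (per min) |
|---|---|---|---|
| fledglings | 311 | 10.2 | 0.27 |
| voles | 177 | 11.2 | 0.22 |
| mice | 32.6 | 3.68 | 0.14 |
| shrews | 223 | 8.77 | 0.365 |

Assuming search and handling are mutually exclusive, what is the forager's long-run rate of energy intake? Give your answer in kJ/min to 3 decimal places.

R = (0.27×311 + 0.22×177 + 0.14×32.6 + 0.365×223) / (1 + 0.27×10.2 + 0.22×11.2 + 0.14×3.68 + 0.365×8.77) = 208.9/9.934 = 21.03 kJ/min.

21.025 kJ/min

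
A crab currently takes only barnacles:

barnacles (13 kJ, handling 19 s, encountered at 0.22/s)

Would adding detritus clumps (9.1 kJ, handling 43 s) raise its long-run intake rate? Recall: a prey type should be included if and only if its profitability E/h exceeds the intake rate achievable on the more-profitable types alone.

No

Intake rate on the current diet: R = (0.22×13) / (1 + 0.22×19) = 2.86/5.18 = 0.5521 kJ/s.
Profitability of detritus clumps: 9.1/43 = 0.2116 kJ/s.
Since 0.2116 < R, time spent handling detritus clumps is better spent searching.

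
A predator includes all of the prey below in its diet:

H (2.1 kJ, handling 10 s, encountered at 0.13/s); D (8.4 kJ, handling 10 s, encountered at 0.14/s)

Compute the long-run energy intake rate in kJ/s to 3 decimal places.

R = (0.13×2.1 + 0.14×8.4) / (1 + 0.13×10 + 0.14×10) = 1.449/3.7 = 0.3916 kJ/s.

0.392 kJ/s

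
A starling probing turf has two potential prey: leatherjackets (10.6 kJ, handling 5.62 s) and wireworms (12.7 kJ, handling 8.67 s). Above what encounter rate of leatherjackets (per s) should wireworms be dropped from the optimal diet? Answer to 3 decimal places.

0.619 per s

The zero-one rule: include wireworms iff E₂/h₂ > λE₁/(1+λh₁). Equality gives the switch point.
λE₁h₂ = E₂ + λE₂h₁ ⇒ λ = E₂/(E₁h₂ − E₂h₁) = 12.7/(91.9 − 71.37) = 0.6187 per s.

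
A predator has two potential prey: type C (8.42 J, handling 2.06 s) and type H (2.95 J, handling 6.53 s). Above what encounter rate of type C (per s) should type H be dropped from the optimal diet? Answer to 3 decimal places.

0.060 per s

At the threshold, the rate on type C alone equals the profitability of type H: λ·8.42/(1 + λ·2.06) = 2.95/6.53 = 0.4518.
Rearranging, λ(8.42 − 0.4518×2.06) = 0.4518, so λ = 0.4518/7.489 = 0.06032 per s.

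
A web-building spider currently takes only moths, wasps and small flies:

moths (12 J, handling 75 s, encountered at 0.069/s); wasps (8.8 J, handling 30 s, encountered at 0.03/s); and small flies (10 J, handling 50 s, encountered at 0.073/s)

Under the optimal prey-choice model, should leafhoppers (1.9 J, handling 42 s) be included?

No

On moths, wasps and small flies alone, R = ΣλE/(1+Σλh) = 1.822/10.73 = 0.1699 J/s.
Profitability of leafhoppers: 1.9/42 = 0.04524 J/s.
0.04524 < 0.1699, so adding leafhoppers would lower the average — exclude it.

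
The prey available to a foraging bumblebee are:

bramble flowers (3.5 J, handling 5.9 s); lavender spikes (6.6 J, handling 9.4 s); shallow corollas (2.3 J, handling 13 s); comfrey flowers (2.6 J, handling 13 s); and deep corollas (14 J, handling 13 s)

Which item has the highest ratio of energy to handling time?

deep corollas

Profitability E/h (J/s): bramble flowers = 3.5/5.9 = 0.593, lavender spikes = 6.6/9.4 = 0.702, shallow corollas = 2.3/13 = 0.177, comfrey flowers = 2.6/13 = 0.2, deep corollas = 14/13 = 1.08.
Ranked: deep corollas > lavender spikes > bramble flowers > comfrey flowers > shallow corollas.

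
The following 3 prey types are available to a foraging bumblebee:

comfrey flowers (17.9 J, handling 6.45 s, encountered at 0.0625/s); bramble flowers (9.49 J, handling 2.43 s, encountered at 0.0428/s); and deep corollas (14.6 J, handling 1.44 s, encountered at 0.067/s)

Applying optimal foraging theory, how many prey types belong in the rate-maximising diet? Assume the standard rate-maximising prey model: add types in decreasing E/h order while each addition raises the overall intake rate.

Profitabilities (E/h, J/s): deep corollas 10.1, bramble flowers 3.91, comfrey flowers 2.78. Add prey in this order while the next type's profitability exceeds the intake rate on those already taken.
Rate on top 1: 0.8921. bramble flowers: 3.91 > 0.8921 → include.
Rate on top 2: 1.153. comfrey flowers: 2.78 > 1.153 → include.
Optimal diet: deep corollas, bramble flowers, comfrey flowers — 3 of 3 types.

3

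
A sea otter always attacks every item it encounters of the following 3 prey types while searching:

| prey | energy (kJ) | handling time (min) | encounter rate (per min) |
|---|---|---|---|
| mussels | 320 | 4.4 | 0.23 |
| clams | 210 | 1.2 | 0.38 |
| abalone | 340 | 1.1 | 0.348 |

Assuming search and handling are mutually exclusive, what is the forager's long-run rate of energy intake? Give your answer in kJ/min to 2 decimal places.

95.31 kJ/min

R = (0.23×320 + 0.38×210 + 0.348×340) / (1 + 0.23×4.4 + 0.38×1.2 + 0.348×1.1) = 271.7/2.851 = 95.31 kJ/min.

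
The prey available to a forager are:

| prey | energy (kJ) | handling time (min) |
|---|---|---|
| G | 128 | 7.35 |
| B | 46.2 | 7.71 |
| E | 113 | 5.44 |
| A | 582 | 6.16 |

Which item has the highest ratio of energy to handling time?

A

Profitability E/h (kJ/min): G = 128/7.35 = 17.4, B = 46.2/7.71 = 5.99, E = 113/5.44 = 20.8, A = 582/6.16 = 94.5.
Ranked: A > E > G > B.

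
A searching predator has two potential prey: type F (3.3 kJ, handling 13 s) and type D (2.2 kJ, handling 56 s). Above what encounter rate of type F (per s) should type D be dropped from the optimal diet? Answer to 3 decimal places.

0.014 per s

Drop type D once their profitability E₂/h₂ falls below the rate achievable on type F alone: E₂/h₂ = λE₁/(1 + λh₁).
Solve for λ: λE₁h₂ = E₂(1 + λh₁) → λ(E₁h₂ − E₂h₁) = E₂ → λ = E₂/(E₁h₂ − E₂h₁).
λ = 2.2/(3.3×56 − 2.2×13) = 2.2/156.2 = 0.01408 per s.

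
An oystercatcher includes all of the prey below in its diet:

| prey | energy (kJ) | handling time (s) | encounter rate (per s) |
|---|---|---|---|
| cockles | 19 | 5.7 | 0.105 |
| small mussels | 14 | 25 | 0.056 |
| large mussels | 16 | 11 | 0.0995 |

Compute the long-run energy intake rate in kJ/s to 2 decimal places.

Energy encountered per unit search time: 0.105×19 + 0.056×14 + 0.0995×16 = 4.371 kJ/s.
Handling time per unit search time: 0.105×5.7 + 0.056×25 + 0.0995×11 = 3.093.
Rate = 4.371/(1 + 3.093) = 1.068 kJ/s.

1.07 kJ/s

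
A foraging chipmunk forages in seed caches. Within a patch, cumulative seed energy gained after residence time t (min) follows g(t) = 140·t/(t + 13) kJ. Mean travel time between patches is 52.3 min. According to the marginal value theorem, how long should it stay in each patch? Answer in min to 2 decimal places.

26.07 min

Optimal t* satisfies g'(t*) = g(t*)/(T + t*).
g'(t) = 140·13/(t + 13)². Setting 140·13/(t+13)² = 140t/[(t+13)(52.3+t)] gives 13(52.3+t) = t(t+13), so t² = 13×52.3 = 679.9.
t* = √679.9 = 26.07 min.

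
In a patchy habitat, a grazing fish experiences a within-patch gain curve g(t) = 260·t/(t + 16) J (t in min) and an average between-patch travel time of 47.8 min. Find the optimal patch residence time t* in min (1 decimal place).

By the marginal value theorem, leave when the instantaneous gain rate g'(t) equals the habitat-wide average g(t)/(T + t).
g'(t) = 260·16/(t + 16)². Setting 260·16/(t+16)² = 260t/[(t+16)(47.8+t)] gives 16(47.8+t) = t(t+16), so t² = 16×47.8 = 764.8.
t* = √764.8 = 27.66 min.

27.7 min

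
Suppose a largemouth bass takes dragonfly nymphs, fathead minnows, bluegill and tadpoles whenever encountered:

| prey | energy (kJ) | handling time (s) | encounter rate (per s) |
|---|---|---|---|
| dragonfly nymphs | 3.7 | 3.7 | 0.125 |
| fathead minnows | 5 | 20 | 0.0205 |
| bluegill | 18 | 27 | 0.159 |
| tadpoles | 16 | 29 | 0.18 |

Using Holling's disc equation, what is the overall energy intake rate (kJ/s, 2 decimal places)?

R = Σλ_iE_i / (1 + Σλ_ih_i)
Numerator: 0.125×3.7 + 0.0205×5 + 0.159×18 + 0.18×16 = 6.307
Denominator: 1 + 0.125×3.7 + 0.0205×20 + 0.159×27 + 0.18×29 = 11.39
R = 6.307/11.39 = 0.554 kJ/s

0.55 kJ/s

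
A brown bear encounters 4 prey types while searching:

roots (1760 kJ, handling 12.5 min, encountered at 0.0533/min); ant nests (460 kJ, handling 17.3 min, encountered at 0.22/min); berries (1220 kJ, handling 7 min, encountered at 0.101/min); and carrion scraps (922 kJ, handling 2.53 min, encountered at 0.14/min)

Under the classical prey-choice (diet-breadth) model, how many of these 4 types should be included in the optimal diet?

3

Profitabilities (E/h, kJ/min): carrion scraps 364, berries 174, roots 141, ant nests 26.6. Add prey in this order while the next type's profitability exceeds the intake rate on those already taken.
Rate on top 1: 95.32. berries: 174 > 95.32 → include.
Rate on top 2: 122.4. roots: 141 > 122.4 → include.
Rate on top 3: 126.9. ant nests: 26.6 < 126.9 → exclude; stop.
Optimal diet: carrion scraps, berries, roots — 3 of 4 types.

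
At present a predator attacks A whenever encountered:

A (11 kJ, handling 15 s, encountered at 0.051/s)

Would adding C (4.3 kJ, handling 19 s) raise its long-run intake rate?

No

On A alone, R = ΣλE/(1+Σλh) = 0.561/1.765 = 0.3178 kJ/s.
Profitability of C: 4.3/19 = 0.2263 kJ/s.
Since 0.2263 < R, time spent handling C is better spent searching.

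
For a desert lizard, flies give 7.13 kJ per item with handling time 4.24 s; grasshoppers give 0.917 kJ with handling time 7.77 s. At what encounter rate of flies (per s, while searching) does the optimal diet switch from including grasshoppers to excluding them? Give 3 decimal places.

0.018 per s

The zero-one rule: include grasshoppers iff E₂/h₂ > λE₁/(1+λh₁). Equality gives the switch point.
λE₁h₂ = E₂ + λE₂h₁ ⇒ λ = E₂/(E₁h₂ − E₂h₁) = 0.917/(55.4 − 3.888) = 0.0178 per s.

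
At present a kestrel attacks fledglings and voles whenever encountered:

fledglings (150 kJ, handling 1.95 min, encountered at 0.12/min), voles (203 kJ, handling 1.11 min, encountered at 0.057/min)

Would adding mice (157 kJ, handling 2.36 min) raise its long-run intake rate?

Yes

Current rate: (0.12×150 + 0.057×203)/(1 + 0.12×1.95 + 0.057×1.11) = 22.79 kJ/min.
Profitability of mice: 157/2.36 = 66.53 kJ/min.
Since 66.53 > R, including mice increases the long-run rate.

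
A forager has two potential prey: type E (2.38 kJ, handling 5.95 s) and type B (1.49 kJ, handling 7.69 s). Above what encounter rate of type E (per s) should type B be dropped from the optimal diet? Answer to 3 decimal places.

Drop type B once their profitability E₂/h₂ falls below the rate achievable on type E alone: E₂/h₂ = λE₁/(1 + λh₁).
Solve for λ: λE₁h₂ = E₂(1 + λh₁) → λ(E₁h₂ − E₂h₁) = E₂ → λ = E₂/(E₁h₂ − E₂h₁).
λ = 1.49/(2.38×7.69 − 1.49×5.95) = 1.49/9.437 = 0.1579 per s.

0.158 per s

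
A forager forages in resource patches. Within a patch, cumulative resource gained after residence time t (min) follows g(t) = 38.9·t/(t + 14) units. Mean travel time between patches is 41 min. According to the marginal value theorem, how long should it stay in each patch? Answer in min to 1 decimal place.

Maximise g(t)/(T+t): set derivative to zero → g'(t)(T+t) = g(t).
g'(t) = 38.9·14/(t + 14)². Setting 38.9·14/(t+14)² = 38.9t/[(t+14)(41+t)] gives 14(41+t) = t(t+14), so t² = 14×41 = 574.
t* = √574 = 23.96 min.

24.0 min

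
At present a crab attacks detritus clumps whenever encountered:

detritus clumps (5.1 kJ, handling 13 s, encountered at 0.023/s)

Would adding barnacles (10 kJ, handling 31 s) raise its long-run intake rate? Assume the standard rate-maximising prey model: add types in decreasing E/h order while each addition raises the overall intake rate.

On detritus clumps alone, R = ΣλE/(1+Σλh) = 0.1173/1.299 = 0.0903 kJ/s.
barnacles: E/h = 10/31 = 0.3226 kJ/s.
Since 0.3226 > R, including barnacles increases the long-run rate.

Yes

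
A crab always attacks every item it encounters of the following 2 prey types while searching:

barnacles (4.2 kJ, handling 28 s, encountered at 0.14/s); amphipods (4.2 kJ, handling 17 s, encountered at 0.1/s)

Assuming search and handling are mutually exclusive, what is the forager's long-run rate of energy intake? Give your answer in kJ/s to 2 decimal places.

Energy encountered per unit search time: 0.14×4.2 + 0.1×4.2 = 1.008 kJ/s.
Handling time per unit search time: 0.14×28 + 0.1×17 = 5.62.
Rate = 1.008/(1 + 5.62) = 0.1523 kJ/s.

0.15 kJ/s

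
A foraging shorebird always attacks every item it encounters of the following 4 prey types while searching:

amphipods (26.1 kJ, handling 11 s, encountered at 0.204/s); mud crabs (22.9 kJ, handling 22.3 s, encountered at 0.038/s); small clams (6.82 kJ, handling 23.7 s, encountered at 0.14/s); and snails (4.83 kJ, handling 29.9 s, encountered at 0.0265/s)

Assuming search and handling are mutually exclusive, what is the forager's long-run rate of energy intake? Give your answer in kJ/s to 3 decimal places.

Energy encountered per unit search time: 0.204×26.1 + 0.038×22.9 + 0.14×6.82 + 0.0265×4.83 = 7.277 kJ/s.
Handling time per unit search time: 0.204×11 + 0.038×22.3 + 0.14×23.7 + 0.0265×29.9 = 7.202.
Rate = 7.277/(1 + 7.202) = 0.8873 kJ/s.

0.887 kJ/s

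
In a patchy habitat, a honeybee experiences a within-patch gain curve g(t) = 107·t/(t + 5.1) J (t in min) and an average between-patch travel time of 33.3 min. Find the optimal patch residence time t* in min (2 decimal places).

13.03 min

Maximise g(t)/(T+t): set derivative to zero → g'(t)(T+t) = g(t).
g'(t) = 107·5.1/(t + 5.1)². Setting 107·5.1/(t+5.1)² = 107t/[(t+5.1)(33.3+t)] gives 5.1(33.3+t) = t(t+5.1), so t² = 5.1×33.3 = 169.8.
t* = √169.8 = 13.03 min.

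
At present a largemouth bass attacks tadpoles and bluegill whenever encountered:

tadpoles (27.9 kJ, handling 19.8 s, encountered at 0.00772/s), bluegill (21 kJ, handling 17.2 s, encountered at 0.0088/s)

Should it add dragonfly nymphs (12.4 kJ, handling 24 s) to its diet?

Intake rate on the current diet: R = (0.00772×27.9 + 0.0088×21) / (1 + 0.00772×19.8 + 0.0088×17.2) = 0.4002/1.304 = 0.3068 kJ/s.
Profitability of dragonfly nymphs: 12.4/24 = 0.5167 kJ/s.
Since 0.5167 > R, including dragonfly nymphs increases the long-run rate.

Yes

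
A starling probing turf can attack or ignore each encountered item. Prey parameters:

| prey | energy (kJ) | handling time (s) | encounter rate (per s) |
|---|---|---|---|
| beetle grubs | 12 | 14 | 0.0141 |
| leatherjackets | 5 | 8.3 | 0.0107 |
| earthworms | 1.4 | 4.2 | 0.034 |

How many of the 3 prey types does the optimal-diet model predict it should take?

E/h in descending order: beetle grubs 0.857, leatherjackets 0.602, earthworms 0.333 kJ/s. The optimal diet is the largest prefix of this list for which every included type satisfies E_i/h_i > R on the types above it.
Rate on top 1: 0.1413. leatherjackets: 0.602 > 0.1413 → include.
Rate on top 2: 0.1731. earthworms: 0.333 > 0.1731 → include.
Optimal diet: beetle grubs, leatherjackets, earthworms — 3 of 3 types.

3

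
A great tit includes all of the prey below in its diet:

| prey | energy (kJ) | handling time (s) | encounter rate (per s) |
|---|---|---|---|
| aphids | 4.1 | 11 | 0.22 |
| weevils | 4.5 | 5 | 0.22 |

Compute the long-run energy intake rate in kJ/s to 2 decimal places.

R = (0.22×4.1 + 0.22×4.5) / (1 + 0.22×11 + 0.22×5) = 1.892/4.52 = 0.4186 kJ/s.

0.42 kJ/s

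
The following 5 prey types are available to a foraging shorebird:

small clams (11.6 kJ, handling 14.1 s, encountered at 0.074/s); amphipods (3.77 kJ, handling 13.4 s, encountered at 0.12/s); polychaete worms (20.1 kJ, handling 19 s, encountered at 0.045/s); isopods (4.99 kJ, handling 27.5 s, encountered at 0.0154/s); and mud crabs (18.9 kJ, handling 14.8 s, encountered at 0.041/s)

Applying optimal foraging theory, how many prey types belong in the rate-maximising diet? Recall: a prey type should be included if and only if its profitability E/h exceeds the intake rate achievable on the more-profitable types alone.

Rank by E/h (kJ/s): mud crabs 1.28, polychaete worms 1.06, small clams 0.823, amphipods 0.281, isopods 0.181. Include each in turn until the next type's E/h falls below the running intake rate.
Rate on top 1: 0.4823. polychaete worms: 1.06 > 0.4823 → include.
Rate on top 2: 0.6822. small clams: 0.823 > 0.6822 → include.
Rate on top 3: 0.724. amphipods: 0.281 < 0.724 → exclude; stop.
Optimal diet: mud crabs, polychaete worms, small clams — 3 of 5 types.

3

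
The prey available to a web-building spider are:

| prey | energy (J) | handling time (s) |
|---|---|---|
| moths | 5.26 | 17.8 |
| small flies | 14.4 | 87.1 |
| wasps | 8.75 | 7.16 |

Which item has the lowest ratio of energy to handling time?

small flies

Profitability E/h (J/s): moths = 5.26/17.8 = 0.296, small flies = 14.4/87.1 = 0.165, wasps = 8.75/7.16 = 1.22.
Ranked: wasps > moths > small flies.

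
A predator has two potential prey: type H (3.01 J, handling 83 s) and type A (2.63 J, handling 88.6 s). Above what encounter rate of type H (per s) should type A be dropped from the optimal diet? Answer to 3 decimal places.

0.054 per s

The zero-one rule: include type A iff E₂/h₂ > λE₁/(1+λh₁). Equality gives the switch point.
λE₁h₂ = E₂ + λE₂h₁ ⇒ λ = E₂/(E₁h₂ − E₂h₁) = 2.63/(266.7 − 218.3) = 0.05434 per s.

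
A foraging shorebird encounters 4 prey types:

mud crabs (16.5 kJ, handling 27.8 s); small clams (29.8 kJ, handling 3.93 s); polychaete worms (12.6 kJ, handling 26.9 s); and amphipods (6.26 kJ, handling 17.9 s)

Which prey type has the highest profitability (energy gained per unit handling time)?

Profitability E/h (kJ/s): mud crabs = 16.5/27.8 = 0.594, small clams = 29.8/3.93 = 7.58, polychaete worms = 12.6/26.9 = 0.468, amphipods = 6.26/17.9 = 0.35.
Ranked: small clams > mud crabs > polychaete worms > amphipods.

small clams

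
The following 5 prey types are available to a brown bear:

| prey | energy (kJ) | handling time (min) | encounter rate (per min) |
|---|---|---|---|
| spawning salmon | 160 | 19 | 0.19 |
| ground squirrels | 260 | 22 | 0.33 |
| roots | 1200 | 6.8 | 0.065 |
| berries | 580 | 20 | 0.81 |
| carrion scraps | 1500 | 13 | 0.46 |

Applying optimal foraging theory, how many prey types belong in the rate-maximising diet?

2

Rank by E/h (kJ/min): roots 176, carrion scraps 115, berries 29, ground squirrels 11.8, spawning salmon 8.42. Include each in turn until the next type's E/h falls below the running intake rate.
Rate on top 1: 54.09. carrion scraps: 115 > 54.09 → include.
Rate on top 2: 103.5. berries: 29 < 103.5 → exclude; stop.
Optimal diet: roots, carrion scraps — 2 of 5 types.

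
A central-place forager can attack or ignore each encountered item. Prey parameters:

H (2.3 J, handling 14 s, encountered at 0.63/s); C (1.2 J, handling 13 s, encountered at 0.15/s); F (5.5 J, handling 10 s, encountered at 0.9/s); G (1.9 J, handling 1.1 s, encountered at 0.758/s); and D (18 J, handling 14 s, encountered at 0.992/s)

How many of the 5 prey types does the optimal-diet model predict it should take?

E/h in descending order: G 1.73, D 1.29, F 0.55, H 0.164, C 0.0923 J/s. The optimal diet is the largest prefix of this list for which every included type satisfies E_i/h_i > R on the types above it.
Rate on top 1: 0.7854. D: 1.29 > 0.7854 → include.
Rate on top 2: 1.227. F: 0.55 < 1.227 → exclude; stop.
Optimal diet: G, D — 2 of 5 types.

2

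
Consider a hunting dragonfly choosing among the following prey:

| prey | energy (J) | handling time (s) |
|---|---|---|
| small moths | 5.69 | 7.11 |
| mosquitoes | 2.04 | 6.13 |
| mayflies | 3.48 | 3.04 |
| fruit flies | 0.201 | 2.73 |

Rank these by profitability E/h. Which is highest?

In descending order of E/h:
mayflies: 3.48/3.04 = 1.14 J/s
small moths: 5.69/7.11 = 0.8 J/s
mosquitoes: 2.04/6.13 = 0.333 J/s
fruit flies: 0.201/2.73 = 0.0736 J/s

mayflies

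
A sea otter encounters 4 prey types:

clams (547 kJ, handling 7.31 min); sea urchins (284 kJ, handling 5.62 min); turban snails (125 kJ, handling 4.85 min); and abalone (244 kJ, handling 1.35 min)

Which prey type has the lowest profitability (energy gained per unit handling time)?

turban snails

In descending order of E/h:
abalone: 244/1.35 = 181 kJ/min
clams: 547/7.31 = 74.8 kJ/min
sea urchins: 284/5.62 = 50.5 kJ/min
turban snails: 125/4.85 = 25.8 kJ/min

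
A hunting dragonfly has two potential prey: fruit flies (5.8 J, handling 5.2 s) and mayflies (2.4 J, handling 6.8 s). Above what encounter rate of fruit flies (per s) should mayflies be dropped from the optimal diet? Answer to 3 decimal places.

At the threshold, the rate on fruit flies alone equals the profitability of mayflies: λ·5.8/(1 + λ·5.2) = 2.4/6.8 = 0.3529.
Rearranging, λ(5.8 − 0.3529×5.2) = 0.3529, so λ = 0.3529/3.965 = 0.08902 per s.

0.089 per s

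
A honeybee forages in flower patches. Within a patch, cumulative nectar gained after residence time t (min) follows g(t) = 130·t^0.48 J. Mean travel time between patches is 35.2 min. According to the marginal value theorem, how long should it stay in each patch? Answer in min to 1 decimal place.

By the marginal value theorem, leave when the instantaneous gain rate g'(t) equals the habitat-wide average g(t)/(T + t).
g'(t) = 0.48·130·t^-0.52. Setting 0.48·130·t^-0.52 = 130·t^0.48/(35.2+t) gives 0.48(35.2+t) = t, so 0.52·t = 0.48×35.2.
t* = 0.48×35.2/0.52 = 32.49 min.

32.5 min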